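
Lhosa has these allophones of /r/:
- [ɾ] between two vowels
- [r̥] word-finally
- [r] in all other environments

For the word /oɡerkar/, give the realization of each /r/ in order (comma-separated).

Occurrence 1 (position 4): no conditioning environment matches → elsewhere allophone [r].
Occurrence 2 (position 7): word-finally → [r̥].

[r], [r̥]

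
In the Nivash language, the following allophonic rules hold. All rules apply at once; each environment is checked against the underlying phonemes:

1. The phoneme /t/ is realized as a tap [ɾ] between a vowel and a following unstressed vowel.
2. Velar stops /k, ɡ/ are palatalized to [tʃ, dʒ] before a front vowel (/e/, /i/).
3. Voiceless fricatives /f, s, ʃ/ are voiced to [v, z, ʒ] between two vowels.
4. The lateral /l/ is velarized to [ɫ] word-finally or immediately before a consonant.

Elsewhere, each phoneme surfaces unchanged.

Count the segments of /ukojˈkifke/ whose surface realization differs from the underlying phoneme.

2

Segments that undergo a rule: /k/ → [tʃ] (rule 2); /k/ → [tʃ] (rule 2).
All other segments surface unchanged.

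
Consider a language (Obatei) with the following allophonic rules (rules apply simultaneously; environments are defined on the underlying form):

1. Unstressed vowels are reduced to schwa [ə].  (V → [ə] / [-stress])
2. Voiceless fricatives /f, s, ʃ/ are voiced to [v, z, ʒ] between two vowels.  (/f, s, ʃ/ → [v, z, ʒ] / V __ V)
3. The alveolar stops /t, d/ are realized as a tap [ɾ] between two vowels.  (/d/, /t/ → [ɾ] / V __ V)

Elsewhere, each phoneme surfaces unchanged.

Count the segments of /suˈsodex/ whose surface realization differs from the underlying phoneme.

4

Segments that undergo a rule: /u/ → [ə] (rule 1); /s/ → [z] (rule 2); /d/ → [ɾ] (rule 3); /e/ → [ə] (rule 1).
All other segments surface unchanged.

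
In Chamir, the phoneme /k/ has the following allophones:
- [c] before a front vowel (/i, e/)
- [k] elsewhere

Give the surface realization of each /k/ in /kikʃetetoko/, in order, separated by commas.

Occurrence 1 (position 1): before a front vowel → [c].
Occurrence 2 (position 3): no conditioning environment matches → elsewhere allophone [k].
Occurrence 3 (position 10): no conditioning environment matches → elsewhere allophone [k].

[c], [k], [k]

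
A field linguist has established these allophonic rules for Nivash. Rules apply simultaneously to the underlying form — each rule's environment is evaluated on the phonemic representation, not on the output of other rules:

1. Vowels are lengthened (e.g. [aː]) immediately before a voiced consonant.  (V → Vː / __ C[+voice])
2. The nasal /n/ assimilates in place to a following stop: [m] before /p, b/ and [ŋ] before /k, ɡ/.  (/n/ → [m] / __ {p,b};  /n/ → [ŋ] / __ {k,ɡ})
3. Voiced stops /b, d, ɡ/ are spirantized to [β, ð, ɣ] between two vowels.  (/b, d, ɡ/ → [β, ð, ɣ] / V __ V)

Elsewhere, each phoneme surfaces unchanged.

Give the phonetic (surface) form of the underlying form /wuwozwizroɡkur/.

[wuːwoːzwiːzroːɡkuːr]

/u/ (between /w/ and /w/): before a voiced consonant, so rule 1 applies → [uː].
/o/ meets the environment for rule 1 (before a voiced consonant) → [oː].
/i/ — between /w/ and /z/, before a voiced consonant — surfaces as [iː] (rule 1).
/o/ (between /r/ and /ɡ/): before a voiced consonant, so rule 1 applies → [oː].
/ɡ/ (between /o/ and /k/): rule 3 targets it, but not between two vowels → unchanged [ɡ].
Rule 1 applies to /u/ (between /k/ and /r/: before a voiced consonant) → [uː].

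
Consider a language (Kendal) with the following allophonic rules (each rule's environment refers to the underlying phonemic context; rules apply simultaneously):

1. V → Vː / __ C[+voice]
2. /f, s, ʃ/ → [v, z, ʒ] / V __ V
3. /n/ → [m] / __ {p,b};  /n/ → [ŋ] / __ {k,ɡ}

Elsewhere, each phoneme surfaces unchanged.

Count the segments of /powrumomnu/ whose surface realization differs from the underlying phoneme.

3

Segments that undergo a rule: /o/ → [oː] (rule 1); /u/ → [uː] (rule 1); /o/ → [oː] (rule 1).
All other segments surface unchanged.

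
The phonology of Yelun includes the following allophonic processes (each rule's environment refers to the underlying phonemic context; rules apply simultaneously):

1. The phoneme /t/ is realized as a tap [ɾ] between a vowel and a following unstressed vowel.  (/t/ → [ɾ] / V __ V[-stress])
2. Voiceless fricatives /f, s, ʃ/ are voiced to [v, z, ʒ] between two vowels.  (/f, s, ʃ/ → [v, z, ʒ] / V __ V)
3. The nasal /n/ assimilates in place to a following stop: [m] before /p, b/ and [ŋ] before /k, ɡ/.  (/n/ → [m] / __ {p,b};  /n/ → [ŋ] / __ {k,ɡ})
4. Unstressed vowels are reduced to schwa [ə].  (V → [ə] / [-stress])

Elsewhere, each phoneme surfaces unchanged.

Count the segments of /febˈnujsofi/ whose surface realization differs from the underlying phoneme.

4

Segments that undergo a rule: /e/ → [ə] (rule 4); /o/ → [ə] (rule 4); /f/ → [v] (rule 2); /i/ → [ə] (rule 4).
All other segments surface unchanged.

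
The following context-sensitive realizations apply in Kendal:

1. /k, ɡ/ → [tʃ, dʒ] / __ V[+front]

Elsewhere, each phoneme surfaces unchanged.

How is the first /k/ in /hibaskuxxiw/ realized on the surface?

/k/ — between /s/ and /u/; rule 1 does not apply here → [k].

[k]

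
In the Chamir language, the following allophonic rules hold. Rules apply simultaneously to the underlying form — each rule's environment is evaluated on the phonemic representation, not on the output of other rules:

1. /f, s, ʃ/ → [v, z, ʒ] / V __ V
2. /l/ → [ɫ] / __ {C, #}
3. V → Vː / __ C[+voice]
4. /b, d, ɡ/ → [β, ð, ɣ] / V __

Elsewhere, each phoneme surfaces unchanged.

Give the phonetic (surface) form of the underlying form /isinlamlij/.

[iziːnlaːmliːj]

/i/ (word-initial) is in the target of rule 3 but the environment (before a voiced consonant) is not met → [i].
/s/ meets the environment for rule 1 (between two vowels) → [z].
/i/ — between /s/ and /n/, before a voiced consonant — surfaces as [iː] (rule 3).
/l/ (between /n/ and /a/): rule 2 targets it, but not word-finally or immediately before a consonant → unchanged [l].
Rule 3 applies to /a/ (between /l/ and /m/: before a voiced consonant) → [aː].
/l/ — between /m/ and /i/; rule 2 does not apply here → [l].
/i/ — between /l/ and /j/, before a voiced consonant — surfaces as [iː] (rule 3).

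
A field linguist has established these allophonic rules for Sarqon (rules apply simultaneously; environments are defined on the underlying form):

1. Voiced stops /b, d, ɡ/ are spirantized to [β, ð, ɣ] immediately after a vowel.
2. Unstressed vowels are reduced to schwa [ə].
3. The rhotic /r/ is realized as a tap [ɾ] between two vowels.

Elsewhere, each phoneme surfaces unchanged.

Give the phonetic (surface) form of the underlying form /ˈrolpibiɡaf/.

[ˈrolpəβəɣəf]

/r/ (word-initial) fails the environment for rule 3, so it stays [r].
/o/ (between /r/ and /l/) fails the environment for rule 2, so it stays [o].
/i/ — between /p/ and /b/, in an unstressed syllable — surfaces as [ə] (rule 2).
Rule 1 applies to /b/ (between /i/ and /i/: immediately after a vowel) → [β].
Rule 2 applies to /i/ (between /b/ and /ɡ/: in an unstressed syllable) → [ə].
/ɡ/ (between /i/ and /a/) occurs immediately after a vowel → [ɣ] by rule 1.
/a/ (between /ɡ/ and /f/): in an unstressed syllable, so rule 2 applies → [ə].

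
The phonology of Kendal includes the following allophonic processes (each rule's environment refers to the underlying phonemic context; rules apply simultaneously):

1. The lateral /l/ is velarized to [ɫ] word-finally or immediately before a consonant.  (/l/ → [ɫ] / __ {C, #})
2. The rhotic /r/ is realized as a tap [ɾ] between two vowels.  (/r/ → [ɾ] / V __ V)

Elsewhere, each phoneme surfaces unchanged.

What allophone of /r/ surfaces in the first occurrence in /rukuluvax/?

/r/ — word-initial; rule 2 does not apply here → [r].

[r]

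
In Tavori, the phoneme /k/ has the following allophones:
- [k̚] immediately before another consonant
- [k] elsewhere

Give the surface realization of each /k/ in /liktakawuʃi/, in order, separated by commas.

Occurrence 1 (position 3): immediately before another consonant → [k̚].
Occurrence 2 (position 6): no conditioning environment matches → elsewhere allophone [k].

[k̚], [k]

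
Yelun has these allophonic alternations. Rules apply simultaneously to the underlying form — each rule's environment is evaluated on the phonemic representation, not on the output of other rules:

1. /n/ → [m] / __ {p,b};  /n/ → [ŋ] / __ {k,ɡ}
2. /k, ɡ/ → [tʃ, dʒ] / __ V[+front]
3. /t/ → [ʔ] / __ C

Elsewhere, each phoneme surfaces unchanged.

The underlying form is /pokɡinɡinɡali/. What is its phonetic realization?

/p/ (word-initial): no rule targets it → [p].
/o/ (between /p/ and /k/): no rule targets it → [o].
/k/ (between /o/ and /ɡ/): rule 2 targets it, but not before a front vowel → unchanged [k].
/ɡ/ — between /k/ and /i/, before a front vowel — surfaces as [dʒ] (rule 2).
/i/ (between /ɡ/ and /n/): no rule targets it → [i].
/n/ meets the environment for rule 1 (before a labial or velar stop) → [ŋ].
/ɡ/ (between /n/ and /i/) occurs before a front vowel → [dʒ] by rule 2.
/i/ (between /ɡ/ and /n/) is unaffected → [i].
/n/ (between /i/ and /ɡ/): before a labial or velar stop, so rule 1 applies → [ŋ].
/ɡ/ — between /n/ and /a/; rule 2 does not apply here → [ɡ].
/a/ stays [a].
/l/ (between /a/ and /i/) is unaffected → [l].
/i/ stays [i].

[pokdʒiŋdʒiŋɡali]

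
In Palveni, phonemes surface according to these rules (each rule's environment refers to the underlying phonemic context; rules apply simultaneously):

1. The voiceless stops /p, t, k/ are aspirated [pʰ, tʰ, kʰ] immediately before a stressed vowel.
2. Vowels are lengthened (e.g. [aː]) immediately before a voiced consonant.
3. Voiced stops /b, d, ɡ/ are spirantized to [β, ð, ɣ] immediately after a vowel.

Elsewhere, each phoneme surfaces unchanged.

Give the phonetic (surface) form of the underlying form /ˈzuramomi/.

/u/ (between /z/ and /r/): before a voiced consonant, so rule 2 applies → [uː].
/a/ meets the environment for rule 2 (before a voiced consonant) → [aː].
Rule 2 applies to /o/ (between /m/ and /m/: before a voiced consonant) → [oː].
/i/ — word-final; rule 2 does not apply here → [i].

[ˈzuːraːmoːmi]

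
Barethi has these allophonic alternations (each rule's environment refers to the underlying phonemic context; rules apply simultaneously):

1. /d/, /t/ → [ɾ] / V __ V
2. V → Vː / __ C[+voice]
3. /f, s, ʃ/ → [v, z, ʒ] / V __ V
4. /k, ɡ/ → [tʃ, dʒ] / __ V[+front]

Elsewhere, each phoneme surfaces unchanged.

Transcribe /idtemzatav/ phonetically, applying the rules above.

[iːdteːmzaɾaːv]

/i/ — word-initial, before a voiced consonant — surfaces as [iː] (rule 2).
/d/ (between /i/ and /t/) is in the target of rule 1 but the environment (between two vowels) is not met → [d].
/t/ (between /d/ and /e/) fails the environment for rule 1, so it stays [t].
Rule 2 applies to /e/ (between /t/ and /m/: before a voiced consonant) → [eː].
/m/ (between /e/ and /z/): no rule targets it → [m].
/z/ (between /m/ and /a/) is unaffected → [z].
/a/ (between /z/ and /t/): rule 2 targets it, but not before a voiced consonant → unchanged [a].
/t/ (between /a/ and /a/) occurs between two vowels → [ɾ] by rule 1.
/a/ (between /t/ and /v/): before a voiced consonant, so rule 2 applies → [aː].
/v/ (word-final): no rule targets it → [v].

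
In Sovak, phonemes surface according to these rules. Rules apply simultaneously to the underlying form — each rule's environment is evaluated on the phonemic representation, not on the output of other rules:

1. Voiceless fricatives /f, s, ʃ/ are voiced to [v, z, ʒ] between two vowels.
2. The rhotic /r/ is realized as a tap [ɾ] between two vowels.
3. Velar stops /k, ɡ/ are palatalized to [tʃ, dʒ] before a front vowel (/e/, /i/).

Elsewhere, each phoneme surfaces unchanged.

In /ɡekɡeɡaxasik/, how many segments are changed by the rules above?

Segments that undergo a rule: /ɡ/ → [dʒ] (rule 3); /ɡ/ → [dʒ] (rule 3); /s/ → [z] (rule 1).
All other segments surface unchanged.

3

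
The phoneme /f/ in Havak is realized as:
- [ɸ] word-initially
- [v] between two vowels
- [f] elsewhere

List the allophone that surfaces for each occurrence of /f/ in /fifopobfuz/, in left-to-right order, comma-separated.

Occurrence 1 (position 1): word-initially → [ɸ].
Occurrence 2 (position 3): between two vowels → [v].
Occurrence 3 (position 8): no conditioning environment matches → elsewhere allophone [f].

[ɸ], [v], [f]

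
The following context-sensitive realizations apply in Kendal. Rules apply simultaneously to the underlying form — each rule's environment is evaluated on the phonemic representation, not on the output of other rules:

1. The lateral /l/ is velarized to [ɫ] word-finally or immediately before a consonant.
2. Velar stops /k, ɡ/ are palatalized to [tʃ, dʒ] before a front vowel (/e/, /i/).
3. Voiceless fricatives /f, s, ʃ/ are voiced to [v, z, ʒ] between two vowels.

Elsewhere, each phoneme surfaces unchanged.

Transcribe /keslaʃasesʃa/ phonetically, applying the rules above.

[tʃeslaʒazesʃa]

/k/ — word-initial, before a front vowel — surfaces as [tʃ] (rule 2).
/e/ — not in any rule's target class → [e].
/s/ — between /e/ and /l/; rule 3 does not apply here → [s].
/l/ (between /s/ and /a/) is in the target of rule 1 but the environment (word-finally or immediately before a consonant) is not met → [l].
/a/ (between /l/ and /ʃ/): no rule targets it → [a].
/ʃ/ (between /a/ and /a/) occurs between two vowels → [ʒ] by rule 3.
/a/ (between /ʃ/ and /s/): no rule targets it → [a].
/s/ meets the environment for rule 3 (between two vowels) → [z].
/e/ — not in any rule's target class → [e].
/s/ — between /e/ and /ʃ/; rule 3 does not apply here → [s].
/ʃ/ (between /s/ and /a/) is in the target of rule 3 but the environment (between two vowels) is not met → [ʃ].
/a/ (word-final) is unaffected → [a].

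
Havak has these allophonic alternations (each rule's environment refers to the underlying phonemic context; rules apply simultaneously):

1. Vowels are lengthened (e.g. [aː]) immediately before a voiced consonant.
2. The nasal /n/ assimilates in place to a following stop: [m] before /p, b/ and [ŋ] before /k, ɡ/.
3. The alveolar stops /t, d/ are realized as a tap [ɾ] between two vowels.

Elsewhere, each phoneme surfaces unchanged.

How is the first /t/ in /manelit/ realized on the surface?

[t]

/t/ (word-final): rule 3 targets it, but not between two vowels → unchanged [t].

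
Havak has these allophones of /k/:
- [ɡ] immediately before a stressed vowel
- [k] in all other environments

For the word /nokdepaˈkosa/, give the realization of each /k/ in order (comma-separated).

Occurrence 1 (position 3): no conditioning environment matches → elsewhere allophone [k].
Occurrence 2 (position 8): immediately before a stressed vowel → [ɡ].

[k], [ɡ]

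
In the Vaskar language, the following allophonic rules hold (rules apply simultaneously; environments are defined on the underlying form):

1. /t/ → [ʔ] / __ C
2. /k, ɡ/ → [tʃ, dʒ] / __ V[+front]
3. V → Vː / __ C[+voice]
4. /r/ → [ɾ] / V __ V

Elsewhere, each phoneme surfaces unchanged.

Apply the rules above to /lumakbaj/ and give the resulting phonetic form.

[luːmakbaːj]

/l/ (word-initial) is unaffected → [l].
/u/ meets the environment for rule 3 (before a voiced consonant) → [uː].
/m/ (between /u/ and /a/): no rule targets it → [m].
/a/ (between /m/ and /k/) fails the environment for rule 3, so it stays [a].
/k/ (between /a/ and /b/) is in the target of rule 2 but the environment (before a front vowel) is not met → [k].
/b/ stays [b].
/a/ (between /b/ and /j/) occurs before a voiced consonant → [aː] by rule 3.
/j/ (word-final) is unaffected → [j].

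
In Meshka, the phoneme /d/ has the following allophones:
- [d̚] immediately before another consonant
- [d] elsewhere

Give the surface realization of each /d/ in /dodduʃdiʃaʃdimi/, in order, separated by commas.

[d], [d̚], [d], [d], [d]

Occurrence 1 (position 1): no conditioning environment matches → elsewhere allophone [d].
Occurrence 2 (position 3): immediately before another consonant → [d̚].
Occurrence 3 (position 4): no conditioning environment matches → elsewhere allophone [d].
Occurrence 4 (position 7): no conditioning environment matches → elsewhere allophone [d].
Occurrence 5 (position 12): no conditioning environment matches → elsewhere allophone [d].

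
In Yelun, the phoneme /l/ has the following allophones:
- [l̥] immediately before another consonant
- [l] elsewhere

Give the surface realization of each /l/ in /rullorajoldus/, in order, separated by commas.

Occurrence 1 (position 3): immediately before another consonant → [l̥].
Occurrence 2 (position 4): no conditioning environment matches → elsewhere allophone [l].
Occurrence 3 (position 10): immediately before another consonant → [l̥].

[l̥], [l], [l̥]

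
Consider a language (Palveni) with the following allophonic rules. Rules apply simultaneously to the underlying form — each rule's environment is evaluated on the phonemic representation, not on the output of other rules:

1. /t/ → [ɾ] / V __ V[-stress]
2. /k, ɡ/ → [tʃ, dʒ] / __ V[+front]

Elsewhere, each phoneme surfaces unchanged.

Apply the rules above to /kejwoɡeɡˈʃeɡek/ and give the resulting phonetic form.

/k/ (word-initial) occurs before a front vowel → [tʃ] by rule 2.
/e/ (between /k/ and /j/) is unaffected → [e].
/j/ stays [j].
/w/ stays [w].
/o/ (between /w/ and /ɡ/) is unaffected → [o].
/ɡ/ (between /o/ and /e/) occurs before a front vowel → [dʒ] by rule 2.
/e/ (between /ɡ/ and /ɡ/) is unaffected → [e].
/ɡ/ (between /e/ and /ʃ/) is in the target of rule 2 but the environment (before a front vowel) is not met → [ɡ].
/ʃ/ stays [ʃ].
/e/ (between /ʃ/ and /ɡ/) is unaffected → [e].
/ɡ/ meets the environment for rule 2 (before a front vowel) → [dʒ].
/e/ (between /ɡ/ and /k/): no rule targets it → [e].
/k/ (word-final) is in the target of rule 2 but the environment (before a front vowel) is not met → [k].

[tʃejwodʒeɡˈʃedʒek]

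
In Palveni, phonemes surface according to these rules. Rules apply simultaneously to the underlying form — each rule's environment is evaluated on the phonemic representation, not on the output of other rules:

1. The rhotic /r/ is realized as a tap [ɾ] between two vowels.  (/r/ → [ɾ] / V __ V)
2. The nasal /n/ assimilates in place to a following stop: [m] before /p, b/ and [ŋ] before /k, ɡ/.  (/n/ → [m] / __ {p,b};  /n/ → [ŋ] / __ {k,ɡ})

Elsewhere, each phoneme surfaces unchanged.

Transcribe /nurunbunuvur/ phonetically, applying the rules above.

[nuɾumbunuvur]

/n/ (word-initial) is in the target of rule 2 but the environment (before a labial or velar stop) is not met → [n].
/u/ stays [u].
/r/ meets the environment for rule 1 (between two vowels) → [ɾ].
/u/ — not in any rule's target class → [u].
/n/ — between /u/ and /b/, before a labial or velar stop — surfaces as [m] (rule 2).
/b/ (between /n/ and /u/): no rule targets it → [b].
/u/ — not in any rule's target class → [u].
/n/ (between /u/ and /u/): rule 2 targets it, but not before a labial or velar stop → unchanged [n].
/u/ — not in any rule's target class → [u].
/v/ — not in any rule's target class → [v].
/u/ (between /v/ and /r/): no rule targets it → [u].
/r/ (word-final) fails the environment for rule 1, so it stays [r].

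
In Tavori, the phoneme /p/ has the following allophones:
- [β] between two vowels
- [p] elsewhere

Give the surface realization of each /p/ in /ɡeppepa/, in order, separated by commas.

Occurrence 1 (position 3): no conditioning environment matches → elsewhere allophone [p].
Occurrence 2 (position 4): no conditioning environment matches → elsewhere allophone [p].
Occurrence 3 (position 6): between two vowels → [β].

[p], [p], [β]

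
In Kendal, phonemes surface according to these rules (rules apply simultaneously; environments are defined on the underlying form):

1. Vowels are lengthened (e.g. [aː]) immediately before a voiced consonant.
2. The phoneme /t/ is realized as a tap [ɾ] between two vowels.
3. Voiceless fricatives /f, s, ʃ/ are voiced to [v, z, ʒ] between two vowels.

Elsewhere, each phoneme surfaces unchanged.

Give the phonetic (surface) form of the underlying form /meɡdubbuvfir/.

/m/ — not in any rule's target class → [m].
/e/ meets the environment for rule 1 (before a voiced consonant) → [eː].
/ɡ/ stays [ɡ].
/d/ (between /ɡ/ and /u/): no rule targets it → [d].
/u/ — between /d/ and /b/, before a voiced consonant — surfaces as [uː] (rule 1).
/b/ (between /u/ and /b/): no rule targets it → [b].
/b/ (between /b/ and /u/) is unaffected → [b].
/u/ (between /b/ and /v/) occurs before a voiced consonant → [uː] by rule 1.
/v/ (between /u/ and /f/) is unaffected → [v].
/f/ (between /v/ and /i/): rule 3 targets it, but not between two vowels → unchanged [f].
/i/ — between /f/ and /r/, before a voiced consonant — surfaces as [iː] (rule 1).
/r/ (word-final): no rule targets it → [r].

[meːɡduːbbuːvfiːr]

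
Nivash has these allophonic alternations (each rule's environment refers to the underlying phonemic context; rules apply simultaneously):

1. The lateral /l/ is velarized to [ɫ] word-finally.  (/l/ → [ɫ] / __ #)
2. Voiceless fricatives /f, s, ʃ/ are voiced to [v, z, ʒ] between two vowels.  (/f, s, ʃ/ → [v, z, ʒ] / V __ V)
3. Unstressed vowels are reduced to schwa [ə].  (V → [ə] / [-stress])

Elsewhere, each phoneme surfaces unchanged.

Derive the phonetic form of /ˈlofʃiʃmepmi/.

/l/ — word-initial; rule 1 does not apply here → [l].
/o/ (between /l/ and /f/): rule 3 targets it, but not in an unstressed syllable → unchanged [o].
/f/ (between /o/ and /ʃ/) fails the environment for rule 2, so it stays [f].
/ʃ/ (between /f/ and /i/): rule 2 targets it, but not between two vowels → unchanged [ʃ].
Rule 3 applies to /i/ (between /ʃ/ and /ʃ/: in an unstressed syllable) → [ə].
/ʃ/ (between /i/ and /m/) fails the environment for rule 2, so it stays [ʃ].
/m/ (between /ʃ/ and /e/): no rule targets it → [m].
/e/ (between /m/ and /p/) occurs in an unstressed syllable → [ə] by rule 3.
/p/ stays [p].
/m/ (between /p/ and /i/): no rule targets it → [m].
Rule 3 applies to /i/ (word-final: in an unstressed syllable) → [ə].

[ˈlofʃəʃməpmə]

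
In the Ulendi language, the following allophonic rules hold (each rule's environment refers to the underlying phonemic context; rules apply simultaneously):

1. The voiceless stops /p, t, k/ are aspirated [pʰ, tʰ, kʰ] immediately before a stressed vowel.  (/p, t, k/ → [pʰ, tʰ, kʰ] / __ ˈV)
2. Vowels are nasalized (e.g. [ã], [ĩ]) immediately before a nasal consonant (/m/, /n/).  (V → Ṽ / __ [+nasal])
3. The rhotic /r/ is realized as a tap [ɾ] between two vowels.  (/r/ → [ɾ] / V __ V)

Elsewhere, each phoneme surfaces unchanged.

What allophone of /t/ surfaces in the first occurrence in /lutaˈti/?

/t/ (between /u/ and /a/): rule 1 targets it, but not immediately before a stressed vowel → unchanged [t].

[t]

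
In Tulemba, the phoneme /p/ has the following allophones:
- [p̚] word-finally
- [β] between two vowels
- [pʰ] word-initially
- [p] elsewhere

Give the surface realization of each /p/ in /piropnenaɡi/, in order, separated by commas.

[pʰ], [p]

Occurrence 1 (position 1): word-initially → [pʰ].
Occurrence 2 (position 5): no conditioning environment matches → elsewhere allophone [p].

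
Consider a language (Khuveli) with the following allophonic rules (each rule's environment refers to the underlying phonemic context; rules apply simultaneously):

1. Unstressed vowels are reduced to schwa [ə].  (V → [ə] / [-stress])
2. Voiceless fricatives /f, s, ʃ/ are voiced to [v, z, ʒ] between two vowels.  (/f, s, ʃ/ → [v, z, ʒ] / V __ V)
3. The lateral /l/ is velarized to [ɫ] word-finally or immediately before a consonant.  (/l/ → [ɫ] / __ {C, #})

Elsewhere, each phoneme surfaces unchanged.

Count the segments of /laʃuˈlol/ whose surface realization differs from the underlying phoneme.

Segments that undergo a rule: /a/ → [ə] (rule 1); /ʃ/ → [ʒ] (rule 2); /u/ → [ə] (rule 1); /l/ → [ɫ] (rule 3).
All other segments surface unchanged.

4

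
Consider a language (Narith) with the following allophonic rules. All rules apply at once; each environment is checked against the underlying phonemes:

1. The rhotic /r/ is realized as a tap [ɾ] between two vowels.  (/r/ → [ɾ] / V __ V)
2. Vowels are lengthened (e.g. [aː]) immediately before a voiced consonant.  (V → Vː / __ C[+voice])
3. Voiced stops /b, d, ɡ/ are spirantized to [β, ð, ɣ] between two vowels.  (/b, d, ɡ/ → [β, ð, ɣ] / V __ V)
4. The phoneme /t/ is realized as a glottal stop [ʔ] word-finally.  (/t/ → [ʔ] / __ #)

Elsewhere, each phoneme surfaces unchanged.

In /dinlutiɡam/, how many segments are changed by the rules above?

4

Segments that undergo a rule: /i/ → [iː] (rule 2); /i/ → [iː] (rule 2); /ɡ/ → [ɣ] (rule 3); /a/ → [aː] (rule 2).
All other segments surface unchanged.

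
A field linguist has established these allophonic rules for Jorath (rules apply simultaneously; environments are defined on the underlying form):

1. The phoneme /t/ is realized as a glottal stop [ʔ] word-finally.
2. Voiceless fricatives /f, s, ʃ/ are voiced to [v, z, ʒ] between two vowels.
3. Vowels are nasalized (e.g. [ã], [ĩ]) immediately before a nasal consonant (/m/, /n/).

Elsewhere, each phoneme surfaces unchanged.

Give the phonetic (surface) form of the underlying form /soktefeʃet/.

/s/ (word-initial) fails the environment for rule 2, so it stays [s].
/o/ (between /s/ and /k/) fails the environment for rule 3, so it stays [o].
/t/ (between /k/ and /e/) fails the environment for rule 1, so it stays [t].
/e/ (between /t/ and /f/) is in the target of rule 3 but the environment (before a nasal consonant) is not met → [e].
/f/ (between /e/ and /e/): between two vowels, so rule 2 applies → [v].
/e/ (between /f/ and /ʃ/): rule 3 targets it, but not before a nasal consonant → unchanged [e].
/ʃ/ (between /e/ and /e/) occurs between two vowels → [ʒ] by rule 2.
/e/ (between /ʃ/ and /t/) fails the environment for rule 3, so it stays [e].
/t/ — word-final, word-finally — surfaces as [ʔ] (rule 1).

[sokteveʒeʔ]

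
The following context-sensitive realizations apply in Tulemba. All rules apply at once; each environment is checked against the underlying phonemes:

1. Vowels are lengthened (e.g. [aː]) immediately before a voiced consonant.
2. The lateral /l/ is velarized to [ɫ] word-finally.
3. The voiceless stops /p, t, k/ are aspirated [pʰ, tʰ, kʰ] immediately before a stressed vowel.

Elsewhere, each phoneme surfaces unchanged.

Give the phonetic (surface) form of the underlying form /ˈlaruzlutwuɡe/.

/l/ — word-initial; rule 2 does not apply here → [l].
Rule 1 applies to /a/ (between /l/ and /r/: before a voiced consonant) → [aː].
/u/ meets the environment for rule 1 (before a voiced consonant) → [uː].
/l/ (between /z/ and /u/) fails the environment for rule 2, so it stays [l].
/u/ (between /l/ and /t/) fails the environment for rule 1, so it stays [u].
/t/ (between /u/ and /w/): rule 3 targets it, but not immediately before a stressed vowel → unchanged [t].
Rule 1 applies to /u/ (between /w/ and /ɡ/: before a voiced consonant) → [uː].
/e/ — word-final; rule 1 does not apply here → [e].

[ˈlaːruːzlutwuːɡe]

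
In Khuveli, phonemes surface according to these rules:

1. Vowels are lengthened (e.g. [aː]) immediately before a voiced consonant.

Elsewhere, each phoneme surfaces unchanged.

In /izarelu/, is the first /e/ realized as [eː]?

/e/ (between /r/ and /l/) occurs before a voiced consonant → [eː] by rule 1.
The actual realization is [eː], which matches [eː].

Yes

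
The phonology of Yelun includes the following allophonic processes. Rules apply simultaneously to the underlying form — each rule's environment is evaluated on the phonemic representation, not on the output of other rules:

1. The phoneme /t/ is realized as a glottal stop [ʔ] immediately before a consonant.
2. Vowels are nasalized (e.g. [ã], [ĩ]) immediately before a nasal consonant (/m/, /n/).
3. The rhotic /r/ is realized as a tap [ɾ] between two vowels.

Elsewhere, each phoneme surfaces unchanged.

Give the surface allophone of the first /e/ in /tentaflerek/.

Rule 2 applies to /e/ (between /t/ and /n/: before a nasal consonant) → [ẽ].

[ẽ]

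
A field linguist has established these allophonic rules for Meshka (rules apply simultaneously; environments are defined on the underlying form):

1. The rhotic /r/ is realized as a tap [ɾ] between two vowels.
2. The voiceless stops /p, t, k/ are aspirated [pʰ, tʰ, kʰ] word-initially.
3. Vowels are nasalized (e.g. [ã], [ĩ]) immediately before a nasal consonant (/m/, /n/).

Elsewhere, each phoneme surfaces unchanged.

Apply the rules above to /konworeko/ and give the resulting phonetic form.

/k/ (word-initial) occurs word-initially → [kʰ] by rule 2.
/o/ (between /k/ and /n/) occurs before a nasal consonant → [õ] by rule 3.
/o/ (between /w/ and /r/) is in the target of rule 3 but the environment (before a nasal consonant) is not met → [o].
/r/ (between /o/ and /e/) occurs between two vowels → [ɾ] by rule 1.
/e/ (between /r/ and /k/): rule 3 targets it, but not before a nasal consonant → unchanged [e].
/k/ (between /e/ and /o/): rule 2 targets it, but not word-initially → unchanged [k].
/o/ — word-final; rule 3 does not apply here → [o].

[kʰõnwoɾeko]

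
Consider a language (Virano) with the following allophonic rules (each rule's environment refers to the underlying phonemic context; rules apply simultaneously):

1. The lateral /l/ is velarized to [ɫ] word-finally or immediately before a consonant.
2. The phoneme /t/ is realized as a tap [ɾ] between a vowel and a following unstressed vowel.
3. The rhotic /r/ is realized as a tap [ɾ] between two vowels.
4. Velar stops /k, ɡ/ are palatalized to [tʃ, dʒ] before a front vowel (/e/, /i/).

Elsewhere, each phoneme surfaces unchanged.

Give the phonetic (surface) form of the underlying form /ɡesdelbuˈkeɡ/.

/ɡ/ — word-initial, before a front vowel — surfaces as [dʒ] (rule 4).
/e/ stays [e].
/s/ (between /e/ and /d/) is unaffected → [s].
/d/ stays [d].
/e/ stays [e].
/l/ (between /e/ and /b/): word-finally or immediately before a consonant, so rule 1 applies → [ɫ].
/b/ stays [b].
/u/ (between /b/ and /k/): no rule targets it → [u].
/k/ meets the environment for rule 4 (before a front vowel) → [tʃ].
/e/ (between /k/ and /ɡ/): no rule targets it → [e].
/ɡ/ (word-final) is in the target of rule 4 but the environment (before a front vowel) is not met → [ɡ].

[dʒesdeɫbuˈtʃeɡ]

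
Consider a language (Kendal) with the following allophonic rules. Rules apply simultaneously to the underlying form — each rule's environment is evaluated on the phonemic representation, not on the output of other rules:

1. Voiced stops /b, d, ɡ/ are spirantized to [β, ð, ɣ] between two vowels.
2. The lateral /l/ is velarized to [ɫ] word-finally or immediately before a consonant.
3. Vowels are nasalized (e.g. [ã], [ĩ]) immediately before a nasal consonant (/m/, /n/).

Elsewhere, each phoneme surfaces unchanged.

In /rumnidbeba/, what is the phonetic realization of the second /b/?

[β]

/b/ (between /e/ and /a/): between two vowels, so rule 1 applies → [β].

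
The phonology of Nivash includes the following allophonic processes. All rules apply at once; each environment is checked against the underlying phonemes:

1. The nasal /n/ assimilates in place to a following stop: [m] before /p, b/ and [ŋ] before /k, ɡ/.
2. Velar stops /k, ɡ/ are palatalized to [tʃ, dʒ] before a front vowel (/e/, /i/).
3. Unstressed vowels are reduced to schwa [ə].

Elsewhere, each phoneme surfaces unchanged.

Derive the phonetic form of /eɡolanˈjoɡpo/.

/e/ (word-initial): in an unstressed syllable, so rule 3 applies → [ə].
/ɡ/ (between /e/ and /o/): rule 2 targets it, but not before a front vowel → unchanged [ɡ].
/o/ meets the environment for rule 3 (in an unstressed syllable) → [ə].
/l/ stays [l].
/a/ (between /l/ and /n/): in an unstressed syllable, so rule 3 applies → [ə].
/n/ — between /a/ and /j/; rule 1 does not apply here → [n].
/j/ — not in any rule's target class → [j].
/o/ (between /j/ and /ɡ/) is in the target of rule 3 but the environment (in an unstressed syllable) is not met → [o].
/ɡ/ (between /o/ and /p/) fails the environment for rule 2, so it stays [ɡ].
/p/ (between /ɡ/ and /o/): no rule targets it → [p].
/o/ (word-final) occurs in an unstressed syllable → [ə] by rule 3.

[əɡələnˈjoɡpə]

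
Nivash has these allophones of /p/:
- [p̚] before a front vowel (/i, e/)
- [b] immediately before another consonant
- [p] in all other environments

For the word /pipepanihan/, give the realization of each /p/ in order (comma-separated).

[p̚], [p̚], [p]

Occurrence 1 (position 1): before a front vowel (/i, e/) → [p̚].
Occurrence 2 (position 3): before a front vowel (/i, e/) → [p̚].
Occurrence 3 (position 5): no conditioning environment matches → elsewhere allophone [p].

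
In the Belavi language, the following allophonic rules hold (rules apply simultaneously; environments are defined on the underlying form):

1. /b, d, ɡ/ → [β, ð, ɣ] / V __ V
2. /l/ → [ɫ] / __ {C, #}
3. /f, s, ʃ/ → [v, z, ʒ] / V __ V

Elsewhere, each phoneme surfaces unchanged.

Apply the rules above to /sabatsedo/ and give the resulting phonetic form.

/s/ (word-initial) is in the target of rule 3 but the environment (between two vowels) is not met → [s].
/a/ stays [a].
/b/ — between /a/ and /a/, between two vowels — surfaces as [β] (rule 1).
/a/ (between /b/ and /t/) is unaffected → [a].
/t/ stays [t].
/s/ (between /t/ and /e/): rule 3 targets it, but not between two vowels → unchanged [s].
/e/ — not in any rule's target class → [e].
/d/ (between /e/ and /o/) occurs between two vowels → [ð] by rule 1.
/o/ (word-final): no rule targets it → [o].

[saβatseðo]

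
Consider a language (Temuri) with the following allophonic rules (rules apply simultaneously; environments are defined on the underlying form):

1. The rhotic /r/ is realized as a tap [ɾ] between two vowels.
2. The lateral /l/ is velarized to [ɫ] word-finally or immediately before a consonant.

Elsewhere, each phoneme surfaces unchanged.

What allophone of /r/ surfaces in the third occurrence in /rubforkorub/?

Rule 1 applies to /r/ (between /o/ and /u/: between two vowels) → [ɾ].

[ɾ]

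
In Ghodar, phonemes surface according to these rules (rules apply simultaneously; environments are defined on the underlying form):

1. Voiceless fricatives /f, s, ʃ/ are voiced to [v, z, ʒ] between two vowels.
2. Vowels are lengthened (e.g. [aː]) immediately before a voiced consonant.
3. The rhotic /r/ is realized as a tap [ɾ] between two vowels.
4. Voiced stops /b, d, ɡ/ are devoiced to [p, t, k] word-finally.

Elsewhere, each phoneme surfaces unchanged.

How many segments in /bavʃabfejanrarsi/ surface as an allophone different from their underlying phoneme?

Segments that undergo a rule: /a/ → [aː] (rule 2); /a/ → [aː] (rule 2); /e/ → [eː] (rule 2); /a/ → [aː] (rule 2); /a/ → [aː] (rule 2).
All other segments surface unchanged.

5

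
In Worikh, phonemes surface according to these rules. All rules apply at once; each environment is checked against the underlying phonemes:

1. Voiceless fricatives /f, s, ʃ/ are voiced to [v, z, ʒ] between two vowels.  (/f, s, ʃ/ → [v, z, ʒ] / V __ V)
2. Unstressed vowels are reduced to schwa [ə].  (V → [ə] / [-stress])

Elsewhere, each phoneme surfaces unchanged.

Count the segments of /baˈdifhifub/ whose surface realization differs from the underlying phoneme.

4

Segments that undergo a rule: /a/ → [ə] (rule 2); /i/ → [ə] (rule 2); /f/ → [v] (rule 1); /u/ → [ə] (rule 2).
All other segments surface unchanged.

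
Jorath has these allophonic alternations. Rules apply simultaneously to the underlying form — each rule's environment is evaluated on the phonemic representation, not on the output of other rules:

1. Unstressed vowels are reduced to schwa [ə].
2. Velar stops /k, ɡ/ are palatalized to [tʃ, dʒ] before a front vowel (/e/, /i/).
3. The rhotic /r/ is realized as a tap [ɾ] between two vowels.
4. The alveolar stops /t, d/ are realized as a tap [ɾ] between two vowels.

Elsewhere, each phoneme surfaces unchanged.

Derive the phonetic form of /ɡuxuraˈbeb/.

/ɡ/ (word-initial) is in the target of rule 2 but the environment (before a front vowel) is not met → [ɡ].
Rule 1 applies to /u/ (between /ɡ/ and /x/: in an unstressed syllable) → [ə].
Rule 1 applies to /u/ (between /x/ and /r/: in an unstressed syllable) → [ə].
Rule 3 applies to /r/ (between /u/ and /a/: between two vowels) → [ɾ].
Rule 1 applies to /a/ (between /r/ and /b/: in an unstressed syllable) → [ə].
/e/ (between /b/ and /b/) is in the target of rule 1 but the environment (in an unstressed syllable) is not met → [e].

[ɡəxəɾəˈbeb]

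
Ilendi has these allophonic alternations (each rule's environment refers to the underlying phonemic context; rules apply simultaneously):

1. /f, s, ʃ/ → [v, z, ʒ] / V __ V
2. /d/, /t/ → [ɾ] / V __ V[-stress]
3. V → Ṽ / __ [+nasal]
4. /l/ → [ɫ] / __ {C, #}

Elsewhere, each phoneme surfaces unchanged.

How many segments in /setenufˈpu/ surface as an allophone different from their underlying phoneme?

Segments that undergo a rule: /t/ → [ɾ] (rule 2); /e/ → [ẽ] (rule 3).
All other segments surface unchanged.

2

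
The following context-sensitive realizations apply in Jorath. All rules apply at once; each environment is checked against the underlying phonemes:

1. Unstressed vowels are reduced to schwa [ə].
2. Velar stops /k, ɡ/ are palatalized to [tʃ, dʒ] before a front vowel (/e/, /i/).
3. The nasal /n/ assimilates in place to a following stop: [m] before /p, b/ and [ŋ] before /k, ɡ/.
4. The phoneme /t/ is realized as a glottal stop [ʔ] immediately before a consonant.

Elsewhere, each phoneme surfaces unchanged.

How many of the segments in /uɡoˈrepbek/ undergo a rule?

Segments that undergo a rule: /u/ → [ə] (rule 1); /o/ → [ə] (rule 1); /e/ → [ə] (rule 1).
All other segments surface unchanged.

3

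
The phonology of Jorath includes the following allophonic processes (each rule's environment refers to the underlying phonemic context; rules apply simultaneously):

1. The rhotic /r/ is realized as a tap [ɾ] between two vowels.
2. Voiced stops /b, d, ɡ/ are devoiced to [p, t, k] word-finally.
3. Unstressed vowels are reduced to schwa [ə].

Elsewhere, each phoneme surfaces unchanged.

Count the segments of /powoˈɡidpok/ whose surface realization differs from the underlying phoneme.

3

Segments that undergo a rule: /o/ → [ə] (rule 3); /o/ → [ə] (rule 3); /o/ → [ə] (rule 3).
All other segments surface unchanged.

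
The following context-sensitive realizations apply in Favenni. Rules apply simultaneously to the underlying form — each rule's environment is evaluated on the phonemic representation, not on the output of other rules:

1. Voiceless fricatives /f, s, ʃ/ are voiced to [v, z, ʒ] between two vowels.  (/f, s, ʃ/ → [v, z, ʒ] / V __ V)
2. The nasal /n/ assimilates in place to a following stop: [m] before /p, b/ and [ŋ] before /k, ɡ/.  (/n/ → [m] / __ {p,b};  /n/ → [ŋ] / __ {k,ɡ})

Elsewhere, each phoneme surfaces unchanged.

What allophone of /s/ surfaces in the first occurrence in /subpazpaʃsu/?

[s]

/s/ (word-initial) is in the target of rule 1 but the environment (between two vowels) is not met → [s].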